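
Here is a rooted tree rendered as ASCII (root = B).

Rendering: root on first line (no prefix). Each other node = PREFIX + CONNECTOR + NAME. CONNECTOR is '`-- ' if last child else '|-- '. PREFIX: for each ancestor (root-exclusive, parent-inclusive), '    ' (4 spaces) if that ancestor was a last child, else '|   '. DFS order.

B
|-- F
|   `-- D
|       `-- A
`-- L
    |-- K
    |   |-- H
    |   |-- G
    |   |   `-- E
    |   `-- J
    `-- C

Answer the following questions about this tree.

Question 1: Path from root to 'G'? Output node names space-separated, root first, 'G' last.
Answer: B L K G

Derivation:
Walk down from root: B -> L -> K -> G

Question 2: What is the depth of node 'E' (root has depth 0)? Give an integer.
Path from root to E: B -> L -> K -> G -> E
Depth = number of edges = 4

Answer: 4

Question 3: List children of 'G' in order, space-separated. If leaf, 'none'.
Node G's children (from adjacency): E

Answer: E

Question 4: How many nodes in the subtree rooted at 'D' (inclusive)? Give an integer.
Subtree rooted at D contains: A, D
Count = 2

Answer: 2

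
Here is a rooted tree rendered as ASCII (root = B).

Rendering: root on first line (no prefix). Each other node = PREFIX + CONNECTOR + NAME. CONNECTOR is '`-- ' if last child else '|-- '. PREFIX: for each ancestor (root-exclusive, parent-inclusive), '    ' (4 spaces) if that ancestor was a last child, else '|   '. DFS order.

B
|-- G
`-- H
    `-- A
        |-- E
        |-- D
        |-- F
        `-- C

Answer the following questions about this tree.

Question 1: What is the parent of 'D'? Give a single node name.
Answer: A

Derivation:
Scan adjacency: D appears as child of A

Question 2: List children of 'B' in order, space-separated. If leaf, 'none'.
Node B's children (from adjacency): G, H

Answer: G H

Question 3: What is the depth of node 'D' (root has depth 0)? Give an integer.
Path from root to D: B -> H -> A -> D
Depth = number of edges = 3

Answer: 3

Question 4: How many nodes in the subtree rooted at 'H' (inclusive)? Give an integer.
Subtree rooted at H contains: A, C, D, E, F, H
Count = 6

Answer: 6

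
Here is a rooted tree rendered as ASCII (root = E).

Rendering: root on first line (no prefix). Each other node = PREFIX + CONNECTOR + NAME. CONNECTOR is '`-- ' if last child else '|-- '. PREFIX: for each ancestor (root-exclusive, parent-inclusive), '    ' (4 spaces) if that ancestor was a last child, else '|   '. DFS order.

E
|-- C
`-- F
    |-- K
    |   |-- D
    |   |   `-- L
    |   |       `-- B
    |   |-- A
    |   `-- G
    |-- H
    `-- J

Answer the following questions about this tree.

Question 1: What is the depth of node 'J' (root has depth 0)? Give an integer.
Path from root to J: E -> F -> J
Depth = number of edges = 2

Answer: 2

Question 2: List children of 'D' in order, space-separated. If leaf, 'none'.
Node D's children (from adjacency): L

Answer: L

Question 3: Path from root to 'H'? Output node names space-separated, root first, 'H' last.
Walk down from root: E -> F -> H

Answer: E F H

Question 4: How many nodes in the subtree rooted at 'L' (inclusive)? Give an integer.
Answer: 2

Derivation:
Subtree rooted at L contains: B, L
Count = 2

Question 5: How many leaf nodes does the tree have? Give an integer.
Leaves (nodes with no children): A, B, C, G, H, J

Answer: 6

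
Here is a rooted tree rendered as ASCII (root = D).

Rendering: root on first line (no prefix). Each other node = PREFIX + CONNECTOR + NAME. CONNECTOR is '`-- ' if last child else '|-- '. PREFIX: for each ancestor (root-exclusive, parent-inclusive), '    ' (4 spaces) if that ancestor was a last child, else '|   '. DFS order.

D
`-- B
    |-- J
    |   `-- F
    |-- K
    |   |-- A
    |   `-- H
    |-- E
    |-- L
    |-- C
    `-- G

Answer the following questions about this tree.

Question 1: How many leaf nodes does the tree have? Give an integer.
Answer: 7

Derivation:
Leaves (nodes with no children): A, C, E, F, G, H, L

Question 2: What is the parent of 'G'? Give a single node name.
Scan adjacency: G appears as child of B

Answer: B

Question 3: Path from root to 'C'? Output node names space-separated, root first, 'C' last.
Answer: D B C

Derivation:
Walk down from root: D -> B -> C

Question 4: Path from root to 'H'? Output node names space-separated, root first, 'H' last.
Answer: D B K H

Derivation:
Walk down from root: D -> B -> K -> H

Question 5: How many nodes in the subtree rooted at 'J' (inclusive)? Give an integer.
Subtree rooted at J contains: F, J
Count = 2

Answer: 2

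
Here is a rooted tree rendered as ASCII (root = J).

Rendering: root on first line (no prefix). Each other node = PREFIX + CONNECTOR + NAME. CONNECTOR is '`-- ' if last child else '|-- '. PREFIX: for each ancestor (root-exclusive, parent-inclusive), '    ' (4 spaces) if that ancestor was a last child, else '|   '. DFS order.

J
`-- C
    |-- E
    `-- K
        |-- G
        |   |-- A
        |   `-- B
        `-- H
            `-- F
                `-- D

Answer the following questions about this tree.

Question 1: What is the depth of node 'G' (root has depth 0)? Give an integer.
Answer: 3

Derivation:
Path from root to G: J -> C -> K -> G
Depth = number of edges = 3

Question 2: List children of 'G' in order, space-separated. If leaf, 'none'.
Node G's children (from adjacency): A, B

Answer: A B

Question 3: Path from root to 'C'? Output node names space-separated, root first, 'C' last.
Walk down from root: J -> C

Answer: J C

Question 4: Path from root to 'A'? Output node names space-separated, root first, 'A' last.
Answer: J C K G A

Derivation:
Walk down from root: J -> C -> K -> G -> A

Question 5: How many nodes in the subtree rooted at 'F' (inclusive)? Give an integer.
Answer: 2

Derivation:
Subtree rooted at F contains: D, F
Count = 2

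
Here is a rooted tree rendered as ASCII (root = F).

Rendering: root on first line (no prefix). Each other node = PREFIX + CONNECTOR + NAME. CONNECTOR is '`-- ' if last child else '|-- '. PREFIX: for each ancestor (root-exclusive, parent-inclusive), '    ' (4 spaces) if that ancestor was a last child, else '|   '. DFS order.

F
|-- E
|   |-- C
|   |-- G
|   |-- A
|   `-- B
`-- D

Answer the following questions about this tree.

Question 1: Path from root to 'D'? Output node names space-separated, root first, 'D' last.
Walk down from root: F -> D

Answer: F D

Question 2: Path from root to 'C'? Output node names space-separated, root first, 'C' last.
Answer: F E C

Derivation:
Walk down from root: F -> E -> C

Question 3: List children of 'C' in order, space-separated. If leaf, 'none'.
Node C's children (from adjacency): (leaf)

Answer: none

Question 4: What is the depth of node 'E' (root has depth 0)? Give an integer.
Answer: 1

Derivation:
Path from root to E: F -> E
Depth = number of edges = 1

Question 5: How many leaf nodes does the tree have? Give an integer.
Leaves (nodes with no children): A, B, C, D, G

Answer: 5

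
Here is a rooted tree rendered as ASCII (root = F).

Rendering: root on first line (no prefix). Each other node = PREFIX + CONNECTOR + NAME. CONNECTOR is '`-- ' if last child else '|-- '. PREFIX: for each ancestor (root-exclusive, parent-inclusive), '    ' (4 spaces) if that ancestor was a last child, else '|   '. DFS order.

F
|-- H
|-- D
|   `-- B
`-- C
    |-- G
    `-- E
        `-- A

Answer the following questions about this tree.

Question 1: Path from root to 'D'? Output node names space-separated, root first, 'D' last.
Answer: F D

Derivation:
Walk down from root: F -> D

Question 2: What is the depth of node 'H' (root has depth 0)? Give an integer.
Answer: 1

Derivation:
Path from root to H: F -> H
Depth = number of edges = 1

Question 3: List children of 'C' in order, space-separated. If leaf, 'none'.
Node C's children (from adjacency): G, E

Answer: G E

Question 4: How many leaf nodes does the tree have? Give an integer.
Leaves (nodes with no children): A, B, G, H

Answer: 4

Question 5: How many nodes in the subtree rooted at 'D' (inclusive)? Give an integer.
Answer: 2

Derivation:
Subtree rooted at D contains: B, D
Count = 2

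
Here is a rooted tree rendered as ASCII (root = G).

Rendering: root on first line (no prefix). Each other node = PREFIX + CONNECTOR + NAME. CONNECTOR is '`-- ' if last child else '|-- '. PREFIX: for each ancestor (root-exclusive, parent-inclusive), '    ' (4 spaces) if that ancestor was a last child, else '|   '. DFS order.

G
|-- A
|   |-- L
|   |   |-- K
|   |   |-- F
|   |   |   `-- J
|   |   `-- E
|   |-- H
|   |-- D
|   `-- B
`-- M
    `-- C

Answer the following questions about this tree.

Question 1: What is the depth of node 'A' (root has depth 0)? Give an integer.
Answer: 1

Derivation:
Path from root to A: G -> A
Depth = number of edges = 1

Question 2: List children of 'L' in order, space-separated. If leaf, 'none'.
Node L's children (from adjacency): K, F, E

Answer: K F E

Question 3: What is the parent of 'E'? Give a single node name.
Scan adjacency: E appears as child of L

Answer: L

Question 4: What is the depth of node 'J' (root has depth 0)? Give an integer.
Answer: 4

Derivation:
Path from root to J: G -> A -> L -> F -> J
Depth = number of edges = 4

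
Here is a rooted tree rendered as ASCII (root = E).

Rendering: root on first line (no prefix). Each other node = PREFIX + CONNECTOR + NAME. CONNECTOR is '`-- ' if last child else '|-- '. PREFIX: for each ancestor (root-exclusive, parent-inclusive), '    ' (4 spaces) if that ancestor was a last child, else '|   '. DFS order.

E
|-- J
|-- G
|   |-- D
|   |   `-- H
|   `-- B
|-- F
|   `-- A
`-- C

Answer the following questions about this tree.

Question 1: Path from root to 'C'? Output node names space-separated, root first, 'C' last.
Answer: E C

Derivation:
Walk down from root: E -> C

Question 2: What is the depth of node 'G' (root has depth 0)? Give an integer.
Answer: 1

Derivation:
Path from root to G: E -> G
Depth = number of edges = 1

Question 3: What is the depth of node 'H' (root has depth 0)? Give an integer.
Answer: 3

Derivation:
Path from root to H: E -> G -> D -> H
Depth = number of edges = 3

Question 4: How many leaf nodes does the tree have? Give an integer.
Leaves (nodes with no children): A, B, C, H, J

Answer: 5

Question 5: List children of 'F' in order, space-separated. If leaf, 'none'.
Node F's children (from adjacency): A

Answer: A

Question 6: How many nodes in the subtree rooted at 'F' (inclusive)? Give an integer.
Answer: 2

Derivation:
Subtree rooted at F contains: A, F
Count = 2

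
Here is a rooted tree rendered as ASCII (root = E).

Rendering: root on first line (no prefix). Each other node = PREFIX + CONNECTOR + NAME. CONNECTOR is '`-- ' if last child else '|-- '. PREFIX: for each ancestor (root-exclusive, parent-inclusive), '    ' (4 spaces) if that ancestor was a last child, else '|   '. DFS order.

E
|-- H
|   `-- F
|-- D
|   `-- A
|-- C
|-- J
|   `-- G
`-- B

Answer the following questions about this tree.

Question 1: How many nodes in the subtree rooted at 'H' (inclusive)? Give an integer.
Answer: 2

Derivation:
Subtree rooted at H contains: F, H
Count = 2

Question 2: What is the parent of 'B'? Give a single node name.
Scan adjacency: B appears as child of E

Answer: E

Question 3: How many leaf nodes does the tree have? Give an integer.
Leaves (nodes with no children): A, B, C, F, G

Answer: 5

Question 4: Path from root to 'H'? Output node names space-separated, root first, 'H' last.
Answer: E H

Derivation:
Walk down from root: E -> H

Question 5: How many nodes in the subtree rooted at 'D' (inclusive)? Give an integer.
Answer: 2

Derivation:
Subtree rooted at D contains: A, D
Count = 2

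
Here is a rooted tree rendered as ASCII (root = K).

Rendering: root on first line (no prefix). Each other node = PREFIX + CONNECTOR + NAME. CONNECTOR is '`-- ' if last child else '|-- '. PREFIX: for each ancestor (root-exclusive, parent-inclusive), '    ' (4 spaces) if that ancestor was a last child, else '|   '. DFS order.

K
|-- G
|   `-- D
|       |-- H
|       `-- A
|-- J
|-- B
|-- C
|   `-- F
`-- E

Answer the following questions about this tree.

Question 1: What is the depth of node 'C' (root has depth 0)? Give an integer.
Path from root to C: K -> C
Depth = number of edges = 1

Answer: 1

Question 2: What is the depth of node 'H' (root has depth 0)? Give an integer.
Answer: 3

Derivation:
Path from root to H: K -> G -> D -> H
Depth = number of edges = 3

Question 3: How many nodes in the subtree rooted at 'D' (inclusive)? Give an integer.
Subtree rooted at D contains: A, D, H
Count = 3

Answer: 3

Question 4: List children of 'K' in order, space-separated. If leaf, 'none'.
Answer: G J B C E

Derivation:
Node K's children (from adjacency): G, J, B, C, E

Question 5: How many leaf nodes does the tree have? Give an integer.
Answer: 6

Derivation:
Leaves (nodes with no children): A, B, E, F, H, J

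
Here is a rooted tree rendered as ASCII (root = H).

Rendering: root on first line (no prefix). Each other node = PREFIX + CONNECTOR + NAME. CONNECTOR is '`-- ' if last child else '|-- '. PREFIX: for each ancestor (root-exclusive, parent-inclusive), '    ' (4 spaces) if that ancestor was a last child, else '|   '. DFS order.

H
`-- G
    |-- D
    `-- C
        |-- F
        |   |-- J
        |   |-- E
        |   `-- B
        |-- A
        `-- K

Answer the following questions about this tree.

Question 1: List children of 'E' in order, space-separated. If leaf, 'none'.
Node E's children (from adjacency): (leaf)

Answer: none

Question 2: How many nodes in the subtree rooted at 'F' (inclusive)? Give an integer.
Answer: 4

Derivation:
Subtree rooted at F contains: B, E, F, J
Count = 4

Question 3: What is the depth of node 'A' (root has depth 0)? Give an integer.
Path from root to A: H -> G -> C -> A
Depth = number of edges = 3

Answer: 3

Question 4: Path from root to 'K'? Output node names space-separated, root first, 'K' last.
Walk down from root: H -> G -> C -> K

Answer: H G C K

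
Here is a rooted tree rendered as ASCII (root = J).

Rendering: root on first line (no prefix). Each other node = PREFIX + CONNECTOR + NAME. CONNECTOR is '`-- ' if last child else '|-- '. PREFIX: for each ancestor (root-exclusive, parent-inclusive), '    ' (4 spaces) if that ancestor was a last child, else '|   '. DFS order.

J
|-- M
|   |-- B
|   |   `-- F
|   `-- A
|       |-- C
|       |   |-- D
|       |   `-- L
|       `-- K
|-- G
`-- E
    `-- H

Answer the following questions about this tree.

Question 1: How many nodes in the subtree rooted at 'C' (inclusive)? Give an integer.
Subtree rooted at C contains: C, D, L
Count = 3

Answer: 3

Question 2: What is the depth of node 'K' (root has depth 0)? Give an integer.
Path from root to K: J -> M -> A -> K
Depth = number of edges = 3

Answer: 3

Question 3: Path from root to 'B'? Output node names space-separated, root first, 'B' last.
Walk down from root: J -> M -> B

Answer: J M B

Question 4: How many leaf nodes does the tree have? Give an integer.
Answer: 6

Derivation:
Leaves (nodes with no children): D, F, G, H, K, L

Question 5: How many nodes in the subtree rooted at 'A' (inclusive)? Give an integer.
Answer: 5

Derivation:
Subtree rooted at A contains: A, C, D, K, L
Count = 5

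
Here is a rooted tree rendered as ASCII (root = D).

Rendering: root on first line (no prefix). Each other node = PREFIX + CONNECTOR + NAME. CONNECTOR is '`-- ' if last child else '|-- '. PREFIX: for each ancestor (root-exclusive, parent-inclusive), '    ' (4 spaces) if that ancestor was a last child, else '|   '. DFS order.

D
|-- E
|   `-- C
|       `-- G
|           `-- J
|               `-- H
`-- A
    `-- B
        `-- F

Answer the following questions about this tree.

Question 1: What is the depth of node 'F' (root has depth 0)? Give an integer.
Path from root to F: D -> A -> B -> F
Depth = number of edges = 3

Answer: 3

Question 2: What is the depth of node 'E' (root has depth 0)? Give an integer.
Answer: 1

Derivation:
Path from root to E: D -> E
Depth = number of edges = 1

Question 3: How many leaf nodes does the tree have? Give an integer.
Leaves (nodes with no children): F, H

Answer: 2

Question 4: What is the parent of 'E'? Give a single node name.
Answer: D

Derivation:
Scan adjacency: E appears as child of D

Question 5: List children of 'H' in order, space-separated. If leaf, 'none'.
Node H's children (from adjacency): (leaf)

Answer: none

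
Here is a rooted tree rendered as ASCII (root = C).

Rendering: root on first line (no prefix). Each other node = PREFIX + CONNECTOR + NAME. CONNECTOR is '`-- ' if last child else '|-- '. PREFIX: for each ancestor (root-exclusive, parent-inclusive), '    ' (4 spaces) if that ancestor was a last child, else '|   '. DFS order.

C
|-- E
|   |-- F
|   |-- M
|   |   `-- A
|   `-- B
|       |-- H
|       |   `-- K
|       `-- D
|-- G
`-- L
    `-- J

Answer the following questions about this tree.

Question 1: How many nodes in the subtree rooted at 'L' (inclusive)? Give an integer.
Answer: 2

Derivation:
Subtree rooted at L contains: J, L
Count = 2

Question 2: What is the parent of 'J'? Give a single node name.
Scan adjacency: J appears as child of L

Answer: L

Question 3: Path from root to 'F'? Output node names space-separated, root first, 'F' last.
Answer: C E F

Derivation:
Walk down from root: C -> E -> F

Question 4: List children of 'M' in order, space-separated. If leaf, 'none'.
Node M's children (from adjacency): A

Answer: A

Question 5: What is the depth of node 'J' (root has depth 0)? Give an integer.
Answer: 2

Derivation:
Path from root to J: C -> L -> J
Depth = number of edges = 2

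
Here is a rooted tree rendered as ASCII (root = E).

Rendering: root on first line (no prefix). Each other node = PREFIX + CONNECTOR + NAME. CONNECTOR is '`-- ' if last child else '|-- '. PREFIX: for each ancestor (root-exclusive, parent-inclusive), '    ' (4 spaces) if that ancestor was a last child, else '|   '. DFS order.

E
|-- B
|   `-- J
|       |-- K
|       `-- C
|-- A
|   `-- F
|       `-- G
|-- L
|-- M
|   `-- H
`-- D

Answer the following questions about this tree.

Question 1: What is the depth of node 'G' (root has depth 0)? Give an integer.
Answer: 3

Derivation:
Path from root to G: E -> A -> F -> G
Depth = number of edges = 3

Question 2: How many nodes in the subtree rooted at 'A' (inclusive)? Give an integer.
Answer: 3

Derivation:
Subtree rooted at A contains: A, F, G
Count = 3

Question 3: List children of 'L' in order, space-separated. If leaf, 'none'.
Node L's children (from adjacency): (leaf)

Answer: none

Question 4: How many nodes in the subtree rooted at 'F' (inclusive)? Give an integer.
Answer: 2

Derivation:
Subtree rooted at F contains: F, G
Count = 2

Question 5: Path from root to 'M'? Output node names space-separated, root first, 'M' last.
Walk down from root: E -> M

Answer: E M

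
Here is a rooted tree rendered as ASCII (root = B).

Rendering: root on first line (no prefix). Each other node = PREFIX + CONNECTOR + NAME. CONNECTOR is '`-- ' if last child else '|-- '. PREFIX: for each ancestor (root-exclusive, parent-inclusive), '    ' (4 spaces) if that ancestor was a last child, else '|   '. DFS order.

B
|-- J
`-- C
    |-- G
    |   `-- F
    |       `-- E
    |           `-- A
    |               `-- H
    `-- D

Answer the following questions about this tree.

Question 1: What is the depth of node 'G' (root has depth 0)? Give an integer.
Answer: 2

Derivation:
Path from root to G: B -> C -> G
Depth = number of edges = 2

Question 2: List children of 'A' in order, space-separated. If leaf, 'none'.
Answer: H

Derivation:
Node A's children (from adjacency): H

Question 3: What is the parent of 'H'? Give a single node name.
Answer: A

Derivation:
Scan adjacency: H appears as child of A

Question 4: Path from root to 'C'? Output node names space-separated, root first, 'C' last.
Walk down from root: B -> C

Answer: B C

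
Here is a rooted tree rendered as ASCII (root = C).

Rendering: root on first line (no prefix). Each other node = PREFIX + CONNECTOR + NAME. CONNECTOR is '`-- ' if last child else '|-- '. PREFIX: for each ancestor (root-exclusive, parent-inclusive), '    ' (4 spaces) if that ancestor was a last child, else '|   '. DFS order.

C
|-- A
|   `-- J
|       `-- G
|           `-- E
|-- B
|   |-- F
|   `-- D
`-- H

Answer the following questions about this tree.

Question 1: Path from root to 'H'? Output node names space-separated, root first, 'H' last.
Walk down from root: C -> H

Answer: C H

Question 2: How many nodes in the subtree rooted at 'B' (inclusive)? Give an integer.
Answer: 3

Derivation:
Subtree rooted at B contains: B, D, F
Count = 3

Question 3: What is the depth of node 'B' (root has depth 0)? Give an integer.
Path from root to B: C -> B
Depth = number of edges = 1

Answer: 1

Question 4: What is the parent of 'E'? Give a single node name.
Scan adjacency: E appears as child of G

Answer: G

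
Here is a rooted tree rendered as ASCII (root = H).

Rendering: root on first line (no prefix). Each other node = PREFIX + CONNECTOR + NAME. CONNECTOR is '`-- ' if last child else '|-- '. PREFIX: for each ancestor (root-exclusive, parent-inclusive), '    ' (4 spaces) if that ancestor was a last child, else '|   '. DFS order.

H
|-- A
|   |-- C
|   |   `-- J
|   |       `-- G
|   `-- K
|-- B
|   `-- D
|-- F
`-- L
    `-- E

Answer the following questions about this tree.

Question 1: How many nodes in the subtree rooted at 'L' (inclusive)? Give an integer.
Subtree rooted at L contains: E, L
Count = 2

Answer: 2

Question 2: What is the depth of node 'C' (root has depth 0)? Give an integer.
Answer: 2

Derivation:
Path from root to C: H -> A -> C
Depth = number of edges = 2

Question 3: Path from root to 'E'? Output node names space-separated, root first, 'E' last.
Walk down from root: H -> L -> E

Answer: H L E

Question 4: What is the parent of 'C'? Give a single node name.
Answer: A

Derivation:
Scan adjacency: C appears as child of A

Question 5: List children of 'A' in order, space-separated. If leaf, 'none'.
Answer: C K

Derivation:
Node A's children (from adjacency): C, K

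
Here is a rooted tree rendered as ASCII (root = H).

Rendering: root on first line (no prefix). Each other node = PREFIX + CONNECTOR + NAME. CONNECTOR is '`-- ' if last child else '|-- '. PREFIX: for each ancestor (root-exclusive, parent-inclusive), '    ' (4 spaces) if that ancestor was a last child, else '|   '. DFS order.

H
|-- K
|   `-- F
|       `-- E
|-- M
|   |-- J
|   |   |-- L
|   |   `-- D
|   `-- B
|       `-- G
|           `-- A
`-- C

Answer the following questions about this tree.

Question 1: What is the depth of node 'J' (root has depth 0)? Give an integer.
Answer: 2

Derivation:
Path from root to J: H -> M -> J
Depth = number of edges = 2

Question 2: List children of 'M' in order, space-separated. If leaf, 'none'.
Answer: J B

Derivation:
Node M's children (from adjacency): J, B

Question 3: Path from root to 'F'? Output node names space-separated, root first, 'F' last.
Walk down from root: H -> K -> F

Answer: H K F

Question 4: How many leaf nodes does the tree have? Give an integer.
Answer: 5

Derivation:
Leaves (nodes with no children): A, C, D, E, L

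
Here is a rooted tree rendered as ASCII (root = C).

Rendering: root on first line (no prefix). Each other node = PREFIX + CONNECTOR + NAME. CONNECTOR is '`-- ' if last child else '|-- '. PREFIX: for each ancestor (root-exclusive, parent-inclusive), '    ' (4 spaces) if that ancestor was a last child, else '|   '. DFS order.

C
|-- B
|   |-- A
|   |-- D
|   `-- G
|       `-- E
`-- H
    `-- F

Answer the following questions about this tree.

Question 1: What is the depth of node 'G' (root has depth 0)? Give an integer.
Path from root to G: C -> B -> G
Depth = number of edges = 2

Answer: 2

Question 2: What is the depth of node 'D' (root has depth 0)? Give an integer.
Path from root to D: C -> B -> D
Depth = number of edges = 2

Answer: 2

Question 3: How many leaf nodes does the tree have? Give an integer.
Answer: 4

Derivation:
Leaves (nodes with no children): A, D, E, F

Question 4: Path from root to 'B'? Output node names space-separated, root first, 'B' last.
Walk down from root: C -> B

Answer: C B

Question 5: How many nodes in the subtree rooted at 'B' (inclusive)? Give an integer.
Answer: 5

Derivation:
Subtree rooted at B contains: A, B, D, E, G
Count = 5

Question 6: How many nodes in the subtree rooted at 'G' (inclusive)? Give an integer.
Subtree rooted at G contains: E, G
Count = 2

Answer: 2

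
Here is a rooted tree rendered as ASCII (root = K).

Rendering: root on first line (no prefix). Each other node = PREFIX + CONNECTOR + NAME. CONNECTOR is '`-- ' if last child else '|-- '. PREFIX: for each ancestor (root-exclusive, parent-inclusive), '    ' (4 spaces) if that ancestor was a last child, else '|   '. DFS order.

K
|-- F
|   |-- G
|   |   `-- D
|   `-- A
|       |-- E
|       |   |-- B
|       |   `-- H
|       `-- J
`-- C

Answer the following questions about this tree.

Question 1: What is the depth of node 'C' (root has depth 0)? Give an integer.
Path from root to C: K -> C
Depth = number of edges = 1

Answer: 1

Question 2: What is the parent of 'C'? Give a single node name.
Scan adjacency: C appears as child of K

Answer: K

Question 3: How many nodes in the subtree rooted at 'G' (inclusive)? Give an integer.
Answer: 2

Derivation:
Subtree rooted at G contains: D, G
Count = 2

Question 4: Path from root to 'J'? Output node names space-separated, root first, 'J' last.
Walk down from root: K -> F -> A -> J

Answer: K F A J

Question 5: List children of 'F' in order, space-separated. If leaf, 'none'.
Node F's children (from adjacency): G, A

Answer: G A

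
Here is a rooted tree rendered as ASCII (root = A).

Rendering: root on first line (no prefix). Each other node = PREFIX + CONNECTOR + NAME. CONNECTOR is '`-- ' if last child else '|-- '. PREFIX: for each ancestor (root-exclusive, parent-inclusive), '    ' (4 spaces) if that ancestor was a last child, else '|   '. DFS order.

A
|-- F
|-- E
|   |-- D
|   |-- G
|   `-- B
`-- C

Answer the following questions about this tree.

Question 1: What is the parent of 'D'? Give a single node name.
Answer: E

Derivation:
Scan adjacency: D appears as child of E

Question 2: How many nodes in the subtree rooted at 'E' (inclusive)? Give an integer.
Subtree rooted at E contains: B, D, E, G
Count = 4

Answer: 4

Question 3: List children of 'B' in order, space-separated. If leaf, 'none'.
Answer: none

Derivation:
Node B's children (from adjacency): (leaf)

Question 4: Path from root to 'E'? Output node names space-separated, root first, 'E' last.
Walk down from root: A -> E

Answer: A E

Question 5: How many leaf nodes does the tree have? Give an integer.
Leaves (nodes with no children): B, C, D, F, G

Answer: 5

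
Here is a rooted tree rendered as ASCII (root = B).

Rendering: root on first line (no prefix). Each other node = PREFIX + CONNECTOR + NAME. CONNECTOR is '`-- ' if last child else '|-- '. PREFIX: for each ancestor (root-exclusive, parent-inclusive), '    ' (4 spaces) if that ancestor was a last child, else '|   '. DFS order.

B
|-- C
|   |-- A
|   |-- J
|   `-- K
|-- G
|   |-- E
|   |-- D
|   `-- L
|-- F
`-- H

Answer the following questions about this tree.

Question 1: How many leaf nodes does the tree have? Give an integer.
Answer: 8

Derivation:
Leaves (nodes with no children): A, D, E, F, H, J, K, L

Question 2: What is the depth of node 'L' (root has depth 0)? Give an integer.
Answer: 2

Derivation:
Path from root to L: B -> G -> L
Depth = number of edges = 2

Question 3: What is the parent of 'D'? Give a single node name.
Answer: G

Derivation:
Scan adjacency: D appears as child of G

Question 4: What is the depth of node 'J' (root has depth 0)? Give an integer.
Path from root to J: B -> C -> J
Depth = number of edges = 2

Answer: 2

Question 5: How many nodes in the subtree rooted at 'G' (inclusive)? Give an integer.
Subtree rooted at G contains: D, E, G, L
Count = 4

Answer: 4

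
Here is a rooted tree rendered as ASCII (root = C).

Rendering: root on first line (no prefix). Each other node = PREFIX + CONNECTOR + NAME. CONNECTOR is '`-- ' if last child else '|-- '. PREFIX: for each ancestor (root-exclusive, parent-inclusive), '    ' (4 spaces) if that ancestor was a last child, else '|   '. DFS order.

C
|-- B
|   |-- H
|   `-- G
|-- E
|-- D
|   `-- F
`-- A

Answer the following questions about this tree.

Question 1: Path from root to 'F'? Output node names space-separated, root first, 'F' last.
Walk down from root: C -> D -> F

Answer: C D F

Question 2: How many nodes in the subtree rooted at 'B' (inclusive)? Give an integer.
Subtree rooted at B contains: B, G, H
Count = 3

Answer: 3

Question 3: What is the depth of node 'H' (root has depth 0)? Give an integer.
Path from root to H: C -> B -> H
Depth = number of edges = 2

Answer: 2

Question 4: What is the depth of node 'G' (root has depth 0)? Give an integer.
Answer: 2

Derivation:
Path from root to G: C -> B -> G
Depth = number of edges = 2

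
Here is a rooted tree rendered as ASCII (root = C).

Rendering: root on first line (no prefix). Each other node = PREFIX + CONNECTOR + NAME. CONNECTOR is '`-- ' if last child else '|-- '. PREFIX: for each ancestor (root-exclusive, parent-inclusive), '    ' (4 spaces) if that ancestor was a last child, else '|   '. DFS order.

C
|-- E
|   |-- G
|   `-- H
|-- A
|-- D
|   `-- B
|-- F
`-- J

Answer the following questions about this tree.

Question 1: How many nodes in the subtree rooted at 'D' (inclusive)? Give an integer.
Answer: 2

Derivation:
Subtree rooted at D contains: B, D
Count = 2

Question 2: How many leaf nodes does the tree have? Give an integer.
Answer: 6

Derivation:
Leaves (nodes with no children): A, B, F, G, H, J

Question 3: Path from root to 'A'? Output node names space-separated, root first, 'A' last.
Walk down from root: C -> A

Answer: C A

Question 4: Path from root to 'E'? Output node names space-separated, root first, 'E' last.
Walk down from root: C -> E

Answer: C E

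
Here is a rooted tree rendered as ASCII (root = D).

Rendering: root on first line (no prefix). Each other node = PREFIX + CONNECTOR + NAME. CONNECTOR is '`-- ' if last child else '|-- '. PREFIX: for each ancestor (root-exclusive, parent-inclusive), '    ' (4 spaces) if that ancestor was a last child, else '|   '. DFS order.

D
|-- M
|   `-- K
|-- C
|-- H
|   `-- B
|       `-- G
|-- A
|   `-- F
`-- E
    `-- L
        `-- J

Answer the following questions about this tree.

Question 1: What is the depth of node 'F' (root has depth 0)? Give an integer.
Answer: 2

Derivation:
Path from root to F: D -> A -> F
Depth = number of edges = 2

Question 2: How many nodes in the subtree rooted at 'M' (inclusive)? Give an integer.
Subtree rooted at M contains: K, M
Count = 2

Answer: 2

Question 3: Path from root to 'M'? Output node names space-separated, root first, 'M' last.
Answer: D M

Derivation:
Walk down from root: D -> M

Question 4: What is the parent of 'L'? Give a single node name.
Answer: E

Derivation:
Scan adjacency: L appears as child of E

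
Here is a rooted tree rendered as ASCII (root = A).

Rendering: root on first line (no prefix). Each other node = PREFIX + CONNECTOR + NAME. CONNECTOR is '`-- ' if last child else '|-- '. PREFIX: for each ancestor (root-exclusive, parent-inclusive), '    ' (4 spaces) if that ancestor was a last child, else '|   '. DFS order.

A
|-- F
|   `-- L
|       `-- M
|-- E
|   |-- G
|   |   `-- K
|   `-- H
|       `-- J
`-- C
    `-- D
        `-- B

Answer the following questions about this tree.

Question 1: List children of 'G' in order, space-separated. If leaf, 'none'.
Node G's children (from adjacency): K

Answer: K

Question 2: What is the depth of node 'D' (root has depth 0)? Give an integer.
Path from root to D: A -> C -> D
Depth = number of edges = 2

Answer: 2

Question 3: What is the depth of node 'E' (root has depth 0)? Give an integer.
Answer: 1

Derivation:
Path from root to E: A -> E
Depth = number of edges = 1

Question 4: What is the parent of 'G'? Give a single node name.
Scan adjacency: G appears as child of E

Answer: E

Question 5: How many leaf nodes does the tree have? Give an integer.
Answer: 4

Derivation:
Leaves (nodes with no children): B, J, K, M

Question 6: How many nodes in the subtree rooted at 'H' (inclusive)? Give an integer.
Subtree rooted at H contains: H, J
Count = 2

Answer: 2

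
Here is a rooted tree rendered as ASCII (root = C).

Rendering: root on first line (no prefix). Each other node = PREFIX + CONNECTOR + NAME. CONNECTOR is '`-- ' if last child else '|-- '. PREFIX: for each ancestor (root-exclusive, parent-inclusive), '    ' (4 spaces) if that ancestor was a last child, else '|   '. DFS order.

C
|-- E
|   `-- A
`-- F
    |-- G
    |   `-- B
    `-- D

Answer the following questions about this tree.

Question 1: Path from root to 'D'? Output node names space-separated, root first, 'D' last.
Answer: C F D

Derivation:
Walk down from root: C -> F -> D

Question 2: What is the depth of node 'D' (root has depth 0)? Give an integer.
Answer: 2

Derivation:
Path from root to D: C -> F -> D
Depth = number of edges = 2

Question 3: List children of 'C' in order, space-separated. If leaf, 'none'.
Answer: E F

Derivation:
Node C's children (from adjacency): E, F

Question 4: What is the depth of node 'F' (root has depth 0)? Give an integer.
Answer: 1

Derivation:
Path from root to F: C -> F
Depth = number of edges = 1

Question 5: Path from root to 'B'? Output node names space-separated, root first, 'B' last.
Answer: C F G B

Derivation:
Walk down from root: C -> F -> G -> B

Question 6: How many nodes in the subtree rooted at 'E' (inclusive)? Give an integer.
Subtree rooted at E contains: A, E
Count = 2

Answer: 2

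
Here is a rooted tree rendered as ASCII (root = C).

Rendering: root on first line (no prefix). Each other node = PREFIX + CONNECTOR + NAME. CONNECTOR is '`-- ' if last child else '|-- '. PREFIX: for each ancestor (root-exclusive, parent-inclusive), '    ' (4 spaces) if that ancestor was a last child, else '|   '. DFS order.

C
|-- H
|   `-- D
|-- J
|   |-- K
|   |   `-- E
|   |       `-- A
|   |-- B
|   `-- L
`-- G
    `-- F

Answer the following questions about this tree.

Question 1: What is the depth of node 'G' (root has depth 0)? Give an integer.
Answer: 1

Derivation:
Path from root to G: C -> G
Depth = number of edges = 1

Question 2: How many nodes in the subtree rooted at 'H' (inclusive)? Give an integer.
Subtree rooted at H contains: D, H
Count = 2

Answer: 2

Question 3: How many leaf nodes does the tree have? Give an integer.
Answer: 5

Derivation:
Leaves (nodes with no children): A, B, D, F, L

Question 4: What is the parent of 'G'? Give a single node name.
Answer: C

Derivation:
Scan adjacency: G appears as child of C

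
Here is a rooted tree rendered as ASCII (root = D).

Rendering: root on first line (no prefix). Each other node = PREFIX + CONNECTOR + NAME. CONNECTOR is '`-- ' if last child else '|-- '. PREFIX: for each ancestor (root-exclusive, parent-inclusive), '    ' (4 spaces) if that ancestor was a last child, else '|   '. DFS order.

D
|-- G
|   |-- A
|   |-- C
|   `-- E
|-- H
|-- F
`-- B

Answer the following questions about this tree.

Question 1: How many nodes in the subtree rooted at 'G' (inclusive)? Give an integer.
Subtree rooted at G contains: A, C, E, G
Count = 4

Answer: 4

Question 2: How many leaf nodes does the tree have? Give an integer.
Answer: 6

Derivation:
Leaves (nodes with no children): A, B, C, E, F, H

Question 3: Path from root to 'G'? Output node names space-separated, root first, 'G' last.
Walk down from root: D -> G

Answer: D G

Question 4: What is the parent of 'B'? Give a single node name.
Scan adjacency: B appears as child of D

Answer: D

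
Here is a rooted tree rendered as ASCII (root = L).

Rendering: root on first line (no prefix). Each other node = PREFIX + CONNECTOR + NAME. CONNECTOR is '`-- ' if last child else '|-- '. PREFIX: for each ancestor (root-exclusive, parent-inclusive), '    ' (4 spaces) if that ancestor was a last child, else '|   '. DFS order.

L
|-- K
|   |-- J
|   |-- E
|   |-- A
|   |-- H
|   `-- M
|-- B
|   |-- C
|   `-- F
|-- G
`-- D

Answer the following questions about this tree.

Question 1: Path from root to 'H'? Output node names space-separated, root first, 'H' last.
Answer: L K H

Derivation:
Walk down from root: L -> K -> H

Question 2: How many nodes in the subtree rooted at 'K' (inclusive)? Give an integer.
Subtree rooted at K contains: A, E, H, J, K, M
Count = 6

Answer: 6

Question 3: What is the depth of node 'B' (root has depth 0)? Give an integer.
Path from root to B: L -> B
Depth = number of edges = 1

Answer: 1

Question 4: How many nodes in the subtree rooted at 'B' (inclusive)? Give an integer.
Answer: 3

Derivation:
Subtree rooted at B contains: B, C, F
Count = 3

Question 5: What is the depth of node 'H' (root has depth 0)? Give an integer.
Path from root to H: L -> K -> H
Depth = number of edges = 2

Answer: 2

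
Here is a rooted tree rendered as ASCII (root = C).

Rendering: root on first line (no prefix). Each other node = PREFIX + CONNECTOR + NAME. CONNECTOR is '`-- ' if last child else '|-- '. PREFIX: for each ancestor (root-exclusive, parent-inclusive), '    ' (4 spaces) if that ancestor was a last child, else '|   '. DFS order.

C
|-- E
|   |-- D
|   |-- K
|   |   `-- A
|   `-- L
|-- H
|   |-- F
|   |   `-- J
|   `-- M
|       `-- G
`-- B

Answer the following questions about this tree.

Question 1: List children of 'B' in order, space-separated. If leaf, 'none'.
Answer: none

Derivation:
Node B's children (from adjacency): (leaf)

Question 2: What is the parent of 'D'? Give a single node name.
Scan adjacency: D appears as child of E

Answer: E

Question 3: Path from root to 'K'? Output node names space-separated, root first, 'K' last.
Walk down from root: C -> E -> K

Answer: C E K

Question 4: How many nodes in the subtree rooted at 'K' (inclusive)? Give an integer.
Subtree rooted at K contains: A, K
Count = 2

Answer: 2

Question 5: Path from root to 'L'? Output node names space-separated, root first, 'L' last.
Walk down from root: C -> E -> L

Answer: C E L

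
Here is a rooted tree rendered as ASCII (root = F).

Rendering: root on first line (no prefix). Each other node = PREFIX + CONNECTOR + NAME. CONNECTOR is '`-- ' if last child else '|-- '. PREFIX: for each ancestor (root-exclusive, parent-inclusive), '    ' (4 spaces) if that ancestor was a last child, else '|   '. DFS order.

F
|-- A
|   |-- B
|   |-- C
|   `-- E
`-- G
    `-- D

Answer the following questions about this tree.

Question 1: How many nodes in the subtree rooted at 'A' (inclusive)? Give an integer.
Subtree rooted at A contains: A, B, C, E
Count = 4

Answer: 4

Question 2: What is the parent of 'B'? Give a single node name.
Answer: A

Derivation:
Scan adjacency: B appears as child of A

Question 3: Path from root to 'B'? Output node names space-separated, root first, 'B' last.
Answer: F A B

Derivation:
Walk down from root: F -> A -> B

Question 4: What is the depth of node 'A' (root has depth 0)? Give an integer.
Answer: 1

Derivation:
Path from root to A: F -> A
Depth = number of edges = 1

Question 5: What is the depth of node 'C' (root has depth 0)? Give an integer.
Answer: 2

Derivation:
Path from root to C: F -> A -> C
Depth = number of edges = 2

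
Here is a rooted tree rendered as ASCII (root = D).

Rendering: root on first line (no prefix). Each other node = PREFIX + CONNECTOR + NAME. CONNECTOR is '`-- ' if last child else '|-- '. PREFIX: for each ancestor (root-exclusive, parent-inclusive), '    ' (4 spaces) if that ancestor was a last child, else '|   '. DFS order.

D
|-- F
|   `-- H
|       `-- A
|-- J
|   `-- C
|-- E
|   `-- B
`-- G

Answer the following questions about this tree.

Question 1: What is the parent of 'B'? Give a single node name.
Scan adjacency: B appears as child of E

Answer: E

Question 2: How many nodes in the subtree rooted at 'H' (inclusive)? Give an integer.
Answer: 2

Derivation:
Subtree rooted at H contains: A, H
Count = 2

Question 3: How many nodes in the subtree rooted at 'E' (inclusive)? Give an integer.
Subtree rooted at E contains: B, E
Count = 2

Answer: 2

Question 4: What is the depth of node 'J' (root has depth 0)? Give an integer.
Path from root to J: D -> J
Depth = number of edges = 1

Answer: 1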